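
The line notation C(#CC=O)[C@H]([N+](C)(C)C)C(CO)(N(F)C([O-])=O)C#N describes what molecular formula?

C11H14FN3O4

Heavy atoms from the SMILES: 11 C, 1 F, 3 N, 4 O.
Implicit hydrogens by atom environment:
  5 × C: no H
  3 × C: 3 H each → 9
  2 × C: 1 H each → 2
  2 × N: no H
  2 × O: no H
  1 × C: 2 H
  1 × F: no H
  1 × N (charge +1): no H
  1 × O: 1 H
  1 × O (charge -1): no H
  Total hydrogens = 14.
Molecular formula: C11H14FN3O4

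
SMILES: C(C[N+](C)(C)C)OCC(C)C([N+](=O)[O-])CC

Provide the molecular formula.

C11H25N2O3+

Heavy atoms from the SMILES: 11 C, 2 N, 3 O.
Implicit hydrogens by atom environment:
  5 × C: 3 H each → 15
  4 × C: 2 H each → 8
  2 × C: 1 H each → 2
  2 × N (charge +1): no H
  2 × O: no H
  1 × O (charge -1): no H
  Total hydrogens = 25.
Net charge +1.
Molecular formula: C11H25N2O3+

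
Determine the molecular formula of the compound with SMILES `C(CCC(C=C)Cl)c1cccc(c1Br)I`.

Heavy atoms from the SMILES: 1 Br, 12 C, 1 Cl, 1 I.
Implicit hydrogens by atom environment:
  4 × C: 2 H each → 8
  3 × C (aromatic): 1 H each → 3
  3 × C (aromatic): no H
  2 × C: 1 H each → 2
  1 × Br: no H
  1 × Cl: no H
  1 × I: no H
  Total hydrogens = 13.
Molecular formula: C12H13BrClI

C12H13BrClI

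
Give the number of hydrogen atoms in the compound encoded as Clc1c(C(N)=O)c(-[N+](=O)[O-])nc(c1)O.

Hydrogens are implicit in SMILES; fill each atom to its normal valence:
  4 × C (aromatic): no H
  2 × O: no H
  1 × C (aromatic): 1 H
  1 × C: no H
  1 × Cl: no H
  1 × N: 2 H
  1 × N (aromatic): no H
  1 × N (charge +1): no H
  1 × O: 1 H
  1 × O (charge -1): no H
  Total hydrogens = 4.

4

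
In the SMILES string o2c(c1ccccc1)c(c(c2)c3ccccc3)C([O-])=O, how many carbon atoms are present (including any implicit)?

The symbol for carbon appears 17 times in the SMILES. Lowercase c denotes aromatic carbon and counts toward C.

17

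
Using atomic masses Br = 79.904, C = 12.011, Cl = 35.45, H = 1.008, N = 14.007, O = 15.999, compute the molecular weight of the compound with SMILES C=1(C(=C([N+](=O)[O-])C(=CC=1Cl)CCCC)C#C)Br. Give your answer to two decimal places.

Molecular formula: C12H11BrClNO2.
M = 1×79.904 + 12×12.011 + 1×35.45 + 11×1.008 + 1×14.007 + 2×15.999 = 316.58 g/mol.

316.58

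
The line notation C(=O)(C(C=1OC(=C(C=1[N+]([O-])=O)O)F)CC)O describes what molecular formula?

C8H8FNO6

Heavy atoms from the SMILES: 8 C, 1 F, 1 N, 6 O.
Implicit hydrogens by atom environment:
  4 × C (aromatic): no H
  2 × O: 1 H each → 2
  2 × O: no H
  1 × C: 3 H
  1 × C: 2 H
  1 × C: 1 H
  1 × C: no H
  1 × F: no H
  1 × N (charge +1): no H
  1 × O (aromatic): no H
  1 × O (charge -1): no H
  Total hydrogens = 8.
Molecular formula: C8H8FNO6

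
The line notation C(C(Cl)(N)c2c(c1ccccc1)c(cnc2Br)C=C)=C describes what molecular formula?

C16H14BrClN2

Heavy atoms from the SMILES: 1 Br, 16 C, 1 Cl, 2 N.
Implicit hydrogens by atom environment:
  6 × C (aromatic): 1 H each → 6
  5 × C (aromatic): no H
  2 × C: 2 H each → 4
  2 × C: 1 H each → 2
  1 × Br: no H
  1 × C: no H
  1 × Cl: no H
  1 × N: 2 H
  1 × N (aromatic): no H
  Total hydrogens = 14.
Molecular formula: C16H14BrClN2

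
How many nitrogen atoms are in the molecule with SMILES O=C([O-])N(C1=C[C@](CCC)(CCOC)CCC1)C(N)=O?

The symbol for nitrogen appears 2 times in the SMILES.

2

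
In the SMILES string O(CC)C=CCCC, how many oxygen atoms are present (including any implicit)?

1

The symbol for oxygen appears 1 time in the SMILES.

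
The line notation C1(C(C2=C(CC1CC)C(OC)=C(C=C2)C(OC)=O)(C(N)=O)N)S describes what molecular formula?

C16H22N2O4S

Heavy atoms from the SMILES: 16 C, 2 N, 4 O, 1 S.
Implicit hydrogens by atom environment:
  4 × C (aromatic): no H
  4 × O: no H
  3 × C: 3 H each → 9
  3 × C: no H
  2 × C: 2 H each → 4
  2 × C (aromatic): 1 H each → 2
  2 × C: 1 H each → 2
  2 × N: 2 H each → 4
  1 × S: 1 H
  Total hydrogens = 22.
Molecular formula: C16H22N2O4S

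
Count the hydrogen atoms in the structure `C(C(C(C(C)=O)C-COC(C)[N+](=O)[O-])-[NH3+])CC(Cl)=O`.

20

Hydrogens are implicit in SMILES; fill each atom to its normal valence:
  4 × C: 2 H each → 8
  4 × O: no H
  3 × C: 1 H each → 3
  2 × C: 3 H each → 6
  2 × C: no H
  1 × Cl: no H
  1 × N (charge +1): 3 H
  1 × N (charge +1): no H
  1 × O (charge -1): no H
  Total hydrogens = 20.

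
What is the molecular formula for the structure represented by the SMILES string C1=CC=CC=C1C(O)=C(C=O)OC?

C10H10O3

Heavy atoms from the SMILES: 10 C, 3 O.
Implicit hydrogens by atom environment:
  5 × C (aromatic): 1 H each → 5
  2 × C: no H
  2 × O: no H
  1 × C: 3 H
  1 × C: 1 H
  1 × C (aromatic): no H
  1 × O: 1 H
  Total hydrogens = 10.
Molecular formula: C10H10O3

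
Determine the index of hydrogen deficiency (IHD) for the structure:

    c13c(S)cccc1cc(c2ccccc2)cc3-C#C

13

Molecular formula from the SMILES: C18H12S.
DoU = (2C + 2 + N − H − X)/2 = (2·18 + 2 + 0 − 12 − 0)/2 = 26/2 = 13.
(Structurally: 3 ring(s) + 10 π bond(s) = 13.)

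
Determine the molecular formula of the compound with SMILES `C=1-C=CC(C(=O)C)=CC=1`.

Heavy atoms from the SMILES: 8 C, 1 O.
Implicit hydrogens by atom environment:
  5 × C (aromatic): 1 H each → 5
  1 × C: 3 H
  1 × C (aromatic): no H
  1 × C: no H
  1 × O: no H
  Total hydrogens = 8.
Molecular formula: C8H8O

C8H8O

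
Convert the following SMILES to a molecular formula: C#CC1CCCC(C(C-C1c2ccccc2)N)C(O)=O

C17H21NO2

Heavy atoms from the SMILES: 17 C, 1 N, 2 O.
Implicit hydrogens by atom environment:
  5 × C: 1 H each → 5
  5 × C (aromatic): 1 H each → 5
  4 × C: 2 H each → 8
  2 × C: no H
  1 × C (aromatic): no H
  1 × N: 2 H
  1 × O: 1 H
  1 × O: no H
  Total hydrogens = 21.
Molecular formula: C17H21NO2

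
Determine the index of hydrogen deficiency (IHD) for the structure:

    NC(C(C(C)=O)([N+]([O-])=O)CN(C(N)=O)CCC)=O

4

Molecular formula from the SMILES: C9H16N4O5.
DoU = (2C + 2 + N − H − X)/2 = (2·9 + 2 + 4 − 16 − 0)/2 = 8/2 = 4.
(Structurally: 0 ring(s) + 4 π bond(s) = 4.)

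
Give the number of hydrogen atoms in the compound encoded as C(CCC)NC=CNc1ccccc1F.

Hydrogens are implicit in SMILES; fill each atom to its normal valence:
  4 × C (aromatic): 1 H each → 4
  3 × C: 2 H each → 6
  2 × C: 1 H each → 2
  2 × C (aromatic): no H
  2 × N: 1 H each → 2
  1 × C: 3 H
  1 × F: no H
  Total hydrogens = 17.

17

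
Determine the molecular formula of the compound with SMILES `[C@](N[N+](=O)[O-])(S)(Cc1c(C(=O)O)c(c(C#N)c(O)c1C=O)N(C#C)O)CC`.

Heavy atoms from the SMILES: 15 C, 4 N, 7 O, 1 S.
Implicit hydrogens by atom environment:
  6 × C (aromatic): no H
  4 × C: no H
  3 × O: 1 H each → 3
  3 × O: no H
  2 × C: 2 H each → 4
  2 × C: 1 H each → 2
  2 × N: no H
  1 × C: 3 H
  1 × N: 1 H
  1 × N (charge +1): no H
  1 × O (charge -1): no H
  1 × S: 1 H
  Total hydrogens = 14.
Molecular formula: C15H14N4O7S

C15H14N4O7S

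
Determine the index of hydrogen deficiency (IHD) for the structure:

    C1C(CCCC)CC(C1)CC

Molecular formula from the SMILES: C11H22.
DoU = (2C + 2 + N − H − X)/2 = (2·11 + 2 + 0 − 22 − 0)/2 = 2/2 = 1.
(Structurally: 1 ring(s) + 0 π bond(s) = 1.)

1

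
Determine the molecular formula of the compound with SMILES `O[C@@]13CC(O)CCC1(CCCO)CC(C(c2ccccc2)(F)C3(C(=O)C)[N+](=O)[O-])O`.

Heavy atoms from the SMILES: 21 C, 1 F, 1 N, 7 O.
Implicit hydrogens by atom environment:
  7 × C: 2 H each → 14
  5 × C (aromatic): 1 H each → 5
  5 × C: no H
  4 × O: 1 H each → 4
  2 × C: 1 H each → 2
  2 × O: no H
  1 × C: 3 H
  1 × C (aromatic): no H
  1 × F: no H
  1 × N (charge +1): no H
  1 × O (charge -1): no H
  Total hydrogens = 28.
Molecular formula: C21H28FNO7

C21H28FNO7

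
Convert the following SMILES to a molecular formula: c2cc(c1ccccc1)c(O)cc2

Heavy atoms from the SMILES: 12 C, 1 O.
Implicit hydrogens by atom environment:
  9 × C (aromatic): 1 H each → 9
  3 × C (aromatic): no H
  1 × O: 1 H
  Total hydrogens = 10.
Molecular formula: C12H10O

C12H10O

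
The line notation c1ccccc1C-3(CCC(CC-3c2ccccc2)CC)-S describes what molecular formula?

Heavy atoms from the SMILES: 20 C, 1 S.
Implicit hydrogens by atom environment:
  10 × C (aromatic): 1 H each → 10
  4 × C: 2 H each → 8
  2 × C: 1 H each → 2
  2 × C (aromatic): no H
  1 × C: 3 H
  1 × C: no H
  1 × S: 1 H
  Total hydrogens = 24.
Molecular formula: C20H24S

C20H24S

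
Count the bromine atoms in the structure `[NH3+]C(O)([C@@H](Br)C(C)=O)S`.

The symbol for bromine appears 1 time in the SMILES.

1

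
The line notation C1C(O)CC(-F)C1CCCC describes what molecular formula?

C9H17FO

Heavy atoms from the SMILES: 9 C, 1 F, 1 O.
Implicit hydrogens by atom environment:
  5 × C: 2 H each → 10
  3 × C: 1 H each → 3
  1 × C: 3 H
  1 × F: no H
  1 × O: 1 H
  Total hydrogens = 17.
Molecular formula: C9H17FO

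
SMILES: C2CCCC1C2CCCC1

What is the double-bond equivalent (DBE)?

2

Molecular formula from the SMILES: C10H18.
DoU = (2C + 2 + N − H − X)/2 = (2·10 + 2 + 0 − 18 − 0)/2 = 4/2 = 2.
(Structurally: 2 ring(s) + 0 π bond(s) = 2.)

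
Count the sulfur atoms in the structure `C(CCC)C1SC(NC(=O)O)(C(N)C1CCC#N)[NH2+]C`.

The symbol for sulfur appears 1 time in the SMILES.

1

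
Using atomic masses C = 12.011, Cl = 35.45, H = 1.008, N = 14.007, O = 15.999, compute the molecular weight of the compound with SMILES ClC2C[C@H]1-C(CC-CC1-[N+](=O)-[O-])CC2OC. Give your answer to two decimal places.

Molecular formula: C11H18ClNO3.
M = 11×12.011 + 1×35.45 + 18×1.008 + 1×14.007 + 3×15.999 = 247.72 g/mol.

247.72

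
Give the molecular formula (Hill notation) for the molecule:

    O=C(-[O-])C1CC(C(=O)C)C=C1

C8H9O3-

Heavy atoms from the SMILES: 8 C, 3 O.
Implicit hydrogens by atom environment:
  4 × C: 1 H each → 4
  2 × C: no H
  2 × O: no H
  1 × C: 3 H
  1 × C: 2 H
  1 × O (charge -1): no H
  Total hydrogens = 9.
Net charge -1.
Molecular formula: C8H9O3-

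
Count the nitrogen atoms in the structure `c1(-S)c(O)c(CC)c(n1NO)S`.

The symbol for nitrogen appears 2 times in the SMILES.

2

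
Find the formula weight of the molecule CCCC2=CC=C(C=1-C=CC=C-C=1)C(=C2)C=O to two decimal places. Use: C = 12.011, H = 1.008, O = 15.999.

224.30

Molecular formula: C16H16O.
M = 16×12.011 + 16×1.008 + 1×15.999 = 224.30 g/mol.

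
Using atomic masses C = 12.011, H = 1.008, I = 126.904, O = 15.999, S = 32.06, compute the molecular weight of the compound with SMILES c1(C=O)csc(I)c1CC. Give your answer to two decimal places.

Molecular formula: C7H7IOS.
M = 7×12.011 + 7×1.008 + 1×126.904 + 1×15.999 + 1×32.06 = 266.10 g/mol.

266.10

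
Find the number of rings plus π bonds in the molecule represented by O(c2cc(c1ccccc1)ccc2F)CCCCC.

8

Molecular formula from the SMILES: C17H19FO.
DoU = (2C + 2 + N − H − X)/2 = (2·17 + 2 + 0 − 19 − 1)/2 = 16/2 = 8.
(Structurally: 2 ring(s) + 6 π bond(s) = 8.)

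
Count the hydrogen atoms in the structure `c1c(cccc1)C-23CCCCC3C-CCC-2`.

Hydrogens are implicit in SMILES; fill each atom to its normal valence:
  8 × C: 2 H each → 16
  5 × C (aromatic): 1 H each → 5
  1 × C: 1 H
  1 × C: no H
  1 × C (aromatic): no H
  Total hydrogens = 22.

22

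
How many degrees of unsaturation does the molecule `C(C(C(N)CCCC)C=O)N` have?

1

Molecular formula from the SMILES: C8H18N2O.
DoU = (2C + 2 + N − H − X)/2 = (2·8 + 2 + 2 − 18 − 0)/2 = 2/2 = 1.
(Structurally: 0 ring(s) + 1 π bond(s) = 1.)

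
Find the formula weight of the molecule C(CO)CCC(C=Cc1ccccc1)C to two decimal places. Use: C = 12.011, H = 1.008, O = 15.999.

Molecular formula: C14H20O.
M = 14×12.011 + 20×1.008 + 1×15.999 = 204.31 g/mol.

204.31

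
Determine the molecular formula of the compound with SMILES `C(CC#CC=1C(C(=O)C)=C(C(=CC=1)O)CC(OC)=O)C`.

Heavy atoms from the SMILES: 16 C, 4 O.
Implicit hydrogens by atom environment:
  4 × C (aromatic): no H
  4 × C: no H
  3 × C: 3 H each → 9
  3 × C: 2 H each → 6
  3 × O: no H
  2 × C (aromatic): 1 H each → 2
  1 × O: 1 H
  Total hydrogens = 18.
Molecular formula: C16H18O4

C16H18O4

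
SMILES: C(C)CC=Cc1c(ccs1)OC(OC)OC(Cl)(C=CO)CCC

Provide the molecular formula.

Heavy atoms from the SMILES: 17 C, 1 Cl, 4 O, 1 S.
Implicit hydrogens by atom environment:
  5 × C: 1 H each → 5
  4 × C: 2 H each → 8
  3 × C: 3 H each → 9
  3 × O: no H
  2 × C (aromatic): 1 H each → 2
  2 × C (aromatic): no H
  1 × C: no H
  1 × Cl: no H
  1 × O: 1 H
  1 × S (aromatic): no H
  Total hydrogens = 25.
Molecular formula: C17H25ClO4S

C17H25ClO4S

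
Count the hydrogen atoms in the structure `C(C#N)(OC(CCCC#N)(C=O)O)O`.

10

Hydrogens are implicit in SMILES; fill each atom to its normal valence:
  3 × C: 2 H each → 6
  3 × C: no H
  2 × C: 1 H each → 2
  2 × N: no H
  2 × O: 1 H each → 2
  2 × O: no H
  Total hydrogens = 10.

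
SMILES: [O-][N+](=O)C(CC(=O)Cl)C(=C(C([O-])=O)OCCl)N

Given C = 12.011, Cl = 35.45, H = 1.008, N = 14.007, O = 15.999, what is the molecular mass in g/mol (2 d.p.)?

Molecular formula: C7H7Cl2N2O6-.
M = 7×12.011 + 2×35.45 + 7×1.008 + 2×14.007 + 6×15.999 = 286.04 g/mol.

286.04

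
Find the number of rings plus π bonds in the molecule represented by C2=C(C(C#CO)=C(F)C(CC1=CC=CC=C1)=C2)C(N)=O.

Molecular formula from the SMILES: C16H12FNO2.
DoU = (2C + 2 + N − H − X)/2 = (2·16 + 2 + 1 − 12 − 1)/2 = 22/2 = 11.
(Structurally: 2 ring(s) + 9 π bond(s) = 11.)

11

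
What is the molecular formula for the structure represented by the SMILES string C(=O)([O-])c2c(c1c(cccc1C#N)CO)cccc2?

C15H10NO3-

Heavy atoms from the SMILES: 15 C, 1 N, 3 O.
Implicit hydrogens by atom environment:
  7 × C (aromatic): 1 H each → 7
  5 × C (aromatic): no H
  2 × C: no H
  1 × C: 2 H
  1 × N: no H
  1 × O: 1 H
  1 × O: no H
  1 × O (charge -1): no H
  Total hydrogens = 10.
Net charge -1.
Molecular formula: C15H10NO3-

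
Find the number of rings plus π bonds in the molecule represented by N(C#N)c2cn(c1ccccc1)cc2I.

9

Molecular formula from the SMILES: C11H8IN3.
DoU = (2C + 2 + N − H − X)/2 = (2·11 + 2 + 3 − 8 − 1)/2 = 18/2 = 9.
(Structurally: 2 ring(s) + 7 π bond(s) = 9.)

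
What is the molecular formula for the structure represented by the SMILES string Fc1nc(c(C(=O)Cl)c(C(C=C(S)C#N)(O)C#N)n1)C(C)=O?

Heavy atoms from the SMILES: 12 C, 1 Cl, 1 F, 4 N, 3 O, 1 S.
Implicit hydrogens by atom environment:
  6 × C: no H
  4 × C (aromatic): no H
  2 × N (aromatic): no H
  2 × N: no H
  2 × O: no H
  1 × C: 3 H
  1 × C: 1 H
  1 × Cl: no H
  1 × F: no H
  1 × O: 1 H
  1 × S: 1 H
  Total hydrogens = 6.
Molecular formula: C12H6ClFN4O3S

C12H6ClFN4O3S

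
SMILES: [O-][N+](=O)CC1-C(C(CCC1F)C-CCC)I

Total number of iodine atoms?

The symbol for iodine appears 1 time in the SMILES.

1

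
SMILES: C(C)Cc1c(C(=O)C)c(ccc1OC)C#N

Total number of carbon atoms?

The symbol for carbon appears 13 times in the SMILES. Lowercase c denotes aromatic carbon and counts toward C.

13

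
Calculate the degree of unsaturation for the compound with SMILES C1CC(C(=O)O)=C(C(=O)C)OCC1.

4

Molecular formula from the SMILES: C9H12O4.
DoU = (2C + 2 + N − H − X)/2 = (2·9 + 2 + 0 − 12 − 0)/2 = 8/2 = 4.
(Structurally: 1 ring(s) + 3 π bond(s) = 4.)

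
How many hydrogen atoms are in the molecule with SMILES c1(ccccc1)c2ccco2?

8

Hydrogens are implicit in SMILES; fill each atom to its normal valence:
  8 × C (aromatic): 1 H each → 8
  2 × C (aromatic): no H
  1 × O (aromatic): no H
  Total hydrogens = 8.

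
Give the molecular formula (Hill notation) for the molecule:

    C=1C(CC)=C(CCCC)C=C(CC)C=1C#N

C15H21N

Heavy atoms from the SMILES: 15 C, 1 N.
Implicit hydrogens by atom environment:
  5 × C: 2 H each → 10
  4 × C (aromatic): no H
  3 × C: 3 H each → 9
  2 × C (aromatic): 1 H each → 2
  1 × C: no H
  1 × N: no H
  Total hydrogens = 21.
Molecular formula: C15H21N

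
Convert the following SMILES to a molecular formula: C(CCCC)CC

Heavy atoms from the SMILES: 7 C.
Implicit hydrogens by atom environment:
  5 × C: 2 H each → 10
  2 × C: 3 H each → 6
  Total hydrogens = 16.
Molecular formula: C7H16

C7H16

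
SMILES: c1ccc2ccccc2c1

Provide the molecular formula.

C10H8

Heavy atoms from the SMILES: 10 C.
Implicit hydrogens by atom environment:
  8 × C (aromatic): 1 H each → 8
  2 × C (aromatic): no H
  Total hydrogens = 8.
Molecular formula: C10H8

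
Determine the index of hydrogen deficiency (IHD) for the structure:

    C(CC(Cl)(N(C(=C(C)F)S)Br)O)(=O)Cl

Molecular formula from the SMILES: C6H7BrCl2FNO2S.
DoU = (2C + 2 + N − H − X)/2 = (2·6 + 2 + 1 − 7 − 4)/2 = 4/2 = 2.
(Structurally: 0 ring(s) + 2 π bond(s) = 2.)

2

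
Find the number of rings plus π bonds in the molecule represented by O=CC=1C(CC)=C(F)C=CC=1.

Molecular formula from the SMILES: C9H9FO.
DoU = (2C + 2 + N − H − X)/2 = (2·9 + 2 + 0 − 9 − 1)/2 = 10/2 = 5.
(Structurally: 1 ring(s) + 4 π bond(s) = 5.)

5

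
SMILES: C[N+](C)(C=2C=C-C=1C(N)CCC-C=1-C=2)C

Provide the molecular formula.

C13H21N2+

Heavy atoms from the SMILES: 13 C, 2 N.
Implicit hydrogens by atom environment:
  3 × C: 3 H each → 9
  3 × C: 2 H each → 6
  3 × C (aromatic): 1 H each → 3
  3 × C (aromatic): no H
  1 × C: 1 H
  1 × N: 2 H
  1 × N (charge +1): no H
  Total hydrogens = 21.
Net charge +1.
Molecular formula: C13H21N2+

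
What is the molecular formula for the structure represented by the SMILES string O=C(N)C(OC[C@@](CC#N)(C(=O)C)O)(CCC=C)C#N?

C13H17N3O4

Heavy atoms from the SMILES: 13 C, 3 N, 4 O.
Implicit hydrogens by atom environment:
  6 × C: no H
  5 × C: 2 H each → 10
  3 × O: no H
  2 × N: no H
  1 × C: 3 H
  1 × C: 1 H
  1 × N: 2 H
  1 × O: 1 H
  Total hydrogens = 17.
Molecular formula: C13H17N3O4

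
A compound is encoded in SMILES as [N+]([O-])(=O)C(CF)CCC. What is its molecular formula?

C5H10FNO2

Heavy atoms from the SMILES: 5 C, 1 F, 1 N, 2 O.
Implicit hydrogens by atom environment:
  3 × C: 2 H each → 6
  1 × C: 3 H
  1 × C: 1 H
  1 × F: no H
  1 × N (charge +1): no H
  1 × O: no H
  1 × O (charge -1): no H
  Total hydrogens = 10.
Molecular formula: C5H10FNO2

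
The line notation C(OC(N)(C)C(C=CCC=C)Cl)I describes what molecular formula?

Heavy atoms from the SMILES: 9 C, 1 Cl, 1 I, 1 N, 1 O.
Implicit hydrogens by atom environment:
  4 × C: 1 H each → 4
  3 × C: 2 H each → 6
  1 × C: 3 H
  1 × C: no H
  1 × Cl: no H
  1 × I: no H
  1 × N: 2 H
  1 × O: no H
  Total hydrogens = 15.
Molecular formula: C9H15ClINO

C9H15ClINO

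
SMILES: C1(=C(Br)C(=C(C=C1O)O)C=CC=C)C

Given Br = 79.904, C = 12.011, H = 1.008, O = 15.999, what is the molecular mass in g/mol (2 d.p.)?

Molecular formula: C11H11BrO2.
M = 1×79.904 + 11×12.011 + 11×1.008 + 2×15.999 = 255.11 g/mol.

255.11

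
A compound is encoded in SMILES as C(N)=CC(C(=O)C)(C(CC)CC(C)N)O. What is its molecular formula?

C11H22N2O2

Heavy atoms from the SMILES: 11 C, 2 N, 2 O.
Implicit hydrogens by atom environment:
  4 × C: 1 H each → 4
  3 × C: 3 H each → 9
  2 × C: 2 H each → 4
  2 × C: no H
  2 × N: 2 H each → 4
  1 × O: 1 H
  1 × O: no H
  Total hydrogens = 22.
Molecular formula: C11H22N2O2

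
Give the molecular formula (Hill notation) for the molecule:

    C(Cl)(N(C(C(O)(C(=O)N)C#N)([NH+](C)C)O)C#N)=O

C8H11ClN5O4+

Heavy atoms from the SMILES: 8 C, 1 Cl, 5 N, 4 O.
Implicit hydrogens by atom environment:
  6 × C: no H
  3 × N: no H
  2 × C: 3 H each → 6
  2 × O: 1 H each → 2
  2 × O: no H
  1 × Cl: no H
  1 × N: 2 H
  1 × N (charge +1): 1 H
  Total hydrogens = 11.
Net charge +1.
Molecular formula: C8H11ClN5O4+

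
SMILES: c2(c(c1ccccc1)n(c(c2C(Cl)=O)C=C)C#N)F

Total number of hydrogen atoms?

8

Hydrogens are implicit in SMILES; fill each atom to its normal valence:
  5 × C (aromatic): 1 H each → 5
  5 × C (aromatic): no H
  2 × C: no H
  1 × C: 2 H
  1 × C: 1 H
  1 × Cl: no H
  1 × F: no H
  1 × N (aromatic): no H
  1 × N: no H
  1 × O: no H
  Total hydrogens = 8.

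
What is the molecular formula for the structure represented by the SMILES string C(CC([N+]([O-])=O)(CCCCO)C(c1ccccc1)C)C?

C16H25NO3

Heavy atoms from the SMILES: 16 C, 1 N, 3 O.
Implicit hydrogens by atom environment:
  6 × C: 2 H each → 12
  5 × C (aromatic): 1 H each → 5
  2 × C: 3 H each → 6
  1 × C: 1 H
  1 × C: no H
  1 × C (aromatic): no H
  1 × N (charge +1): no H
  1 × O: 1 H
  1 × O: no H
  1 × O (charge -1): no H
  Total hydrogens = 25.
Molecular formula: C16H25NO3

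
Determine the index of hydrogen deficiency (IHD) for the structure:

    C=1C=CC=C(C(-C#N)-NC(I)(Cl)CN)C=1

6

Molecular formula from the SMILES: C10H11ClIN3.
DoU = (2C + 2 + N − H − X)/2 = (2·10 + 2 + 3 − 11 − 2)/2 = 12/2 = 6.
(Structurally: 1 ring(s) + 5 π bond(s) = 6.)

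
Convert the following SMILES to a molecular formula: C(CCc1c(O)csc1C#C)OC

C10H12O2S

Heavy atoms from the SMILES: 10 C, 2 O, 1 S.
Implicit hydrogens by atom environment:
  3 × C: 2 H each → 6
  3 × C (aromatic): no H
  1 × C: 3 H
  1 × C (aromatic): 1 H
  1 × C: 1 H
  1 × C: no H
  1 × O: 1 H
  1 × O: no H
  1 × S (aromatic): no H
  Total hydrogens = 12.
Molecular formula: C10H12O2S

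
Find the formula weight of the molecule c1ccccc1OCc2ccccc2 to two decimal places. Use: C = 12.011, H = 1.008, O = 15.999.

Molecular formula: C13H12O.
M = 13×12.011 + 12×1.008 + 1×15.999 = 184.24 g/mol.

184.24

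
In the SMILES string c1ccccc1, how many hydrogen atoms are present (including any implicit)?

Hydrogens are implicit in SMILES; fill each atom to its normal valence:
  6 × C (aromatic): 1 H each → 6
  Total hydrogens = 6.

6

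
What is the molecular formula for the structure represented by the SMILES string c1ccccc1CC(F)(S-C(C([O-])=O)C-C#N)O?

C12H11FNO3S-

Heavy atoms from the SMILES: 12 C, 1 F, 1 N, 3 O, 1 S.
Implicit hydrogens by atom environment:
  5 × C (aromatic): 1 H each → 5
  3 × C: no H
  2 × C: 2 H each → 4
  1 × C: 1 H
  1 × C (aromatic): no H
  1 × F: no H
  1 × N: no H
  1 × O: 1 H
  1 × O: no H
  1 × O (charge -1): no H
  1 × S: no H
  Total hydrogens = 11.
Net charge -1.
Molecular formula: C12H11FNO3S-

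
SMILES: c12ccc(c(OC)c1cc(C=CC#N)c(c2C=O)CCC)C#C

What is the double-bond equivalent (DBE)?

13

Molecular formula from the SMILES: C20H17NO2.
DoU = (2C + 2 + N − H − X)/2 = (2·20 + 2 + 1 − 17 − 0)/2 = 26/2 = 13.
(Structurally: 2 ring(s) + 11 π bond(s) = 13.)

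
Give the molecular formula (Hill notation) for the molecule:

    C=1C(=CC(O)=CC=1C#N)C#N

C8H4N2O

Heavy atoms from the SMILES: 8 C, 2 N, 1 O.
Implicit hydrogens by atom environment:
  3 × C (aromatic): 1 H each → 3
  3 × C (aromatic): no H
  2 × C: no H
  2 × N: no H
  1 × O: 1 H
  Total hydrogens = 4.
Molecular formula: C8H4N2O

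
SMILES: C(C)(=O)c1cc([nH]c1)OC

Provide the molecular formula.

Heavy atoms from the SMILES: 7 C, 1 N, 2 O.
Implicit hydrogens by atom environment:
  2 × C: 3 H each → 6
  2 × C (aromatic): 1 H each → 2
  2 × C (aromatic): no H
  2 × O: no H
  1 × C: no H
  1 × N (aromatic): 1 H
  Total hydrogens = 9.
Molecular formula: C7H9NO2

C7H9NO2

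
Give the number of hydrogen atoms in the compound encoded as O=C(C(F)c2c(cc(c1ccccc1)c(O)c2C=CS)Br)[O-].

11

Hydrogens are implicit in SMILES; fill each atom to its normal valence:
  6 × C (aromatic): 1 H each → 6
  6 × C (aromatic): no H
  3 × C: 1 H each → 3
  1 × Br: no H
  1 × C: no H
  1 × F: no H
  1 × O: 1 H
  1 × O: no H
  1 × O (charge -1): no H
  1 × S: 1 H
  Total hydrogens = 11.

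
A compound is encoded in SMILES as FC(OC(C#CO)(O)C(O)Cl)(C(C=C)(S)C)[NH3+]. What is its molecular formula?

Heavy atoms from the SMILES: 9 C, 1 Cl, 1 F, 1 N, 4 O, 1 S.
Implicit hydrogens by atom environment:
  5 × C: no H
  3 × O: 1 H each → 3
  2 × C: 1 H each → 2
  1 × C: 3 H
  1 × C: 2 H
  1 × Cl: no H
  1 × F: no H
  1 × N (charge +1): 3 H
  1 × O: no H
  1 × S: 1 H
  Total hydrogens = 14.
Net charge +1.
Molecular formula: C9H14ClFNO4S+

C9H14ClFNO4S+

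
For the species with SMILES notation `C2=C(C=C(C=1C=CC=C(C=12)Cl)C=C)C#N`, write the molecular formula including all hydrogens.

C13H8ClN

Heavy atoms from the SMILES: 13 C, 1 Cl, 1 N.
Implicit hydrogens by atom environment:
  5 × C (aromatic): 1 H each → 5
  5 × C (aromatic): no H
  1 × C: 2 H
  1 × C: 1 H
  1 × C: no H
  1 × Cl: no H
  1 × N: no H
  Total hydrogens = 8.
Molecular formula: C13H8ClN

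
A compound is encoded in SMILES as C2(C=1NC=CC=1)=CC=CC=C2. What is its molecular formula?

C10H9N

Heavy atoms from the SMILES: 10 C, 1 N.
Implicit hydrogens by atom environment:
  8 × C (aromatic): 1 H each → 8
  2 × C (aromatic): no H
  1 × N (aromatic): 1 H
  Total hydrogens = 9.
Molecular formula: C10H9N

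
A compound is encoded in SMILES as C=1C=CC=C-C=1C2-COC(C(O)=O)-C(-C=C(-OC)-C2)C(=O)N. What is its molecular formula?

C16H19NO5

Heavy atoms from the SMILES: 16 C, 1 N, 5 O.
Implicit hydrogens by atom environment:
  5 × C (aromatic): 1 H each → 5
  4 × C: 1 H each → 4
  4 × O: no H
  3 × C: no H
  2 × C: 2 H each → 4
  1 × C: 3 H
  1 × C (aromatic): no H
  1 × N: 2 H
  1 × O: 1 H
  Total hydrogens = 19.
Molecular formula: C16H19NO5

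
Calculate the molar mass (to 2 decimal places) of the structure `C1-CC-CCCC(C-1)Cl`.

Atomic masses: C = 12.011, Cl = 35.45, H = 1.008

146.66

Molecular formula: C8H15Cl.
M = 8×12.011 + 1×35.45 + 15×1.008 = 146.66 g/mol.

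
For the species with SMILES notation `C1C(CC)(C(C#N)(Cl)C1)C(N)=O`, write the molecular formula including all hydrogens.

C8H11ClN2O

Heavy atoms from the SMILES: 8 C, 1 Cl, 2 N, 1 O.
Implicit hydrogens by atom environment:
  4 × C: no H
  3 × C: 2 H each → 6
  1 × C: 3 H
  1 × Cl: no H
  1 × N: 2 H
  1 × N: no H
  1 × O: no H
  Total hydrogens = 11.
Molecular formula: C8H11ClN2O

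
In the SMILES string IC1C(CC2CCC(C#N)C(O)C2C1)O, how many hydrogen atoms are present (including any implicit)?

Hydrogens are implicit in SMILES; fill each atom to its normal valence:
  6 × C: 1 H each → 6
  4 × C: 2 H each → 8
  2 × O: 1 H each → 2
  1 × C: no H
  1 × I: no H
  1 × N: no H
  Total hydrogens = 16.

16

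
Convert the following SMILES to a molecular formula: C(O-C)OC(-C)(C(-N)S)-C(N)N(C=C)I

C8H18IN3O2S

Heavy atoms from the SMILES: 8 C, 1 I, 3 N, 2 O, 1 S.
Implicit hydrogens by atom environment:
  3 × C: 1 H each → 3
  2 × C: 3 H each → 6
  2 × C: 2 H each → 4
  2 × N: 2 H each → 4
  2 × O: no H
  1 × C: no H
  1 × I: no H
  1 × N: no H
  1 × S: 1 H
  Total hydrogens = 18.
Molecular formula: C8H18IN3O2S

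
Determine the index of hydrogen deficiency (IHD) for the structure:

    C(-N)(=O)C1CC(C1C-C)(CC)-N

2

Molecular formula from the SMILES: C9H18N2O.
DoU = (2C + 2 + N − H − X)/2 = (2·9 + 2 + 2 − 18 − 0)/2 = 4/2 = 2.
(Structurally: 1 ring(s) + 1 π bond(s) = 2.)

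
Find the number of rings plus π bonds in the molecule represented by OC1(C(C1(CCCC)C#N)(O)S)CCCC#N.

5

Molecular formula from the SMILES: C12H18N2O2S.
DoU = (2C + 2 + N − H − X)/2 = (2·12 + 2 + 2 − 18 − 0)/2 = 10/2 = 5.
(Structurally: 1 ring(s) + 4 π bond(s) = 5.)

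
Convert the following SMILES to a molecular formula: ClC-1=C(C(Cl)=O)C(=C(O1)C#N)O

C6HCl2NO3

Heavy atoms from the SMILES: 6 C, 2 Cl, 1 N, 3 O.
Implicit hydrogens by atom environment:
  4 × C (aromatic): no H
  2 × C: no H
  2 × Cl: no H
  1 × N: no H
  1 × O: 1 H
  1 × O (aromatic): no H
  1 × O: no H
  Total hydrogens = 1.
Molecular formula: C6HCl2NO3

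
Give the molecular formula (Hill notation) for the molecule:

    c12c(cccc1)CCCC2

C10H12

Heavy atoms from the SMILES: 10 C.
Implicit hydrogens by atom environment:
  4 × C: 2 H each → 8
  4 × C (aromatic): 1 H each → 4
  2 × C (aromatic): no H
  Total hydrogens = 12.
Molecular formula: C10H12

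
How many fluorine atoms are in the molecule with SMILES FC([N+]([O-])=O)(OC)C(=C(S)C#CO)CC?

The symbol for fluorine appears 1 time in the SMILES.

1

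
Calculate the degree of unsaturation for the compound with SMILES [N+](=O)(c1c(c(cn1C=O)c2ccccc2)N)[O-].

Molecular formula from the SMILES: C11H9N3O3.
DoU = (2C + 2 + N − H − X)/2 = (2·11 + 2 + 3 − 9 − 0)/2 = 18/2 = 9.
(Structurally: 2 ring(s) + 7 π bond(s) = 9.)

9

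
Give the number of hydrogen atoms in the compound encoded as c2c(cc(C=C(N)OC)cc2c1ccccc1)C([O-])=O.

14

Hydrogens are implicit in SMILES; fill each atom to its normal valence:
  8 × C (aromatic): 1 H each → 8
  4 × C (aromatic): no H
  2 × C: no H
  2 × O: no H
  1 × C: 3 H
  1 × C: 1 H
  1 × N: 2 H
  1 × O (charge -1): no H
  Total hydrogens = 14.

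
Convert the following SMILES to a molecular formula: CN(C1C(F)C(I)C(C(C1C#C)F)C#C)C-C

C13H16F2IN

Heavy atoms from the SMILES: 13 C, 2 F, 1 I, 1 N.
Implicit hydrogens by atom environment:
  8 × C: 1 H each → 8
  2 × C: 3 H each → 6
  2 × C: no H
  2 × F: no H
  1 × C: 2 H
  1 × I: no H
  1 × N: no H
  Total hydrogens = 16.
Molecular formula: C13H16F2IN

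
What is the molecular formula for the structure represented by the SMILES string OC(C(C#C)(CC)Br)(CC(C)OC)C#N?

C11H16BrNO2

Heavy atoms from the SMILES: 1 Br, 11 C, 1 N, 2 O.
Implicit hydrogens by atom environment:
  4 × C: no H
  3 × C: 3 H each → 9
  2 × C: 2 H each → 4
  2 × C: 1 H each → 2
  1 × Br: no H
  1 × N: no H
  1 × O: 1 H
  1 × O: no H
  Total hydrogens = 16.
Molecular formula: C11H16BrNO2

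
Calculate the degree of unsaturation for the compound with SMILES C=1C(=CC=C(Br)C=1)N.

4

Molecular formula from the SMILES: C6H6BrN.
DoU = (2C + 2 + N − H − X)/2 = (2·6 + 2 + 1 − 6 − 1)/2 = 8/2 = 4.
(Structurally: 1 ring(s) + 3 π bond(s) = 4.)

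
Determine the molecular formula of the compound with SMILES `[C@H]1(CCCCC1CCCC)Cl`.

Heavy atoms from the SMILES: 10 C, 1 Cl.
Implicit hydrogens by atom environment:
  7 × C: 2 H each → 14
  2 × C: 1 H each → 2
  1 × C: 3 H
  1 × Cl: no H
  Total hydrogens = 19.
Molecular formula: C10H19Cl

C10H19Cl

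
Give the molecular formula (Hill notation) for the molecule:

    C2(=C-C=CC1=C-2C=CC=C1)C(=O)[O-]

Heavy atoms from the SMILES: 11 C, 2 O.
Implicit hydrogens by atom environment:
  7 × C (aromatic): 1 H each → 7
  3 × C (aromatic): no H
  1 × C: no H
  1 × O: no H
  1 × O (charge -1): no H
  Total hydrogens = 7.
Net charge -1.
Molecular formula: C11H7O2-

C11H7O2-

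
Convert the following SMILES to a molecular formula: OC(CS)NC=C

Heavy atoms from the SMILES: 4 C, 1 N, 1 O, 1 S.
Implicit hydrogens by atom environment:
  2 × C: 2 H each → 4
  2 × C: 1 H each → 2
  1 × N: 1 H
  1 × O: 1 H
  1 × S: 1 H
  Total hydrogens = 9.
Molecular formula: C4H9NOS

C4H9NOS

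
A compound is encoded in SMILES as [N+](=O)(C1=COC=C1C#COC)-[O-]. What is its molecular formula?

C7H5NO4

Heavy atoms from the SMILES: 7 C, 1 N, 4 O.
Implicit hydrogens by atom environment:
  2 × C (aromatic): 1 H each → 2
  2 × C (aromatic): no H
  2 × C: no H
  2 × O: no H
  1 × C: 3 H
  1 × N (charge +1): no H
  1 × O (aromatic): no H
  1 × O (charge -1): no H
  Total hydrogens = 5.
Molecular formula: C7H5NO4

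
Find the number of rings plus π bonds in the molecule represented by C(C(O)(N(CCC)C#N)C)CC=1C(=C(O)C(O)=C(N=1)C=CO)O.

Molecular formula from the SMILES: C15H21N3O5.
DoU = (2C + 2 + N − H − X)/2 = (2·15 + 2 + 3 − 21 − 0)/2 = 14/2 = 7.
(Structurally: 1 ring(s) + 6 π bond(s) = 7.)

7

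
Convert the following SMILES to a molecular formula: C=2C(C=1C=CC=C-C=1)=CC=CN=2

Heavy atoms from the SMILES: 11 C, 1 N.
Implicit hydrogens by atom environment:
  9 × C (aromatic): 1 H each → 9
  2 × C (aromatic): no H
  1 × N (aromatic): no H
  Total hydrogens = 9.
Molecular formula: C11H9N

C11H9N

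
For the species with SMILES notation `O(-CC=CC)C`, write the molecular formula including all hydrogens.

C5H10O

Heavy atoms from the SMILES: 5 C, 1 O.
Implicit hydrogens by atom environment:
  2 × C: 3 H each → 6
  2 × C: 1 H each → 2
  1 × C: 2 H
  1 × O: no H
  Total hydrogens = 10.
Molecular formula: C5H10O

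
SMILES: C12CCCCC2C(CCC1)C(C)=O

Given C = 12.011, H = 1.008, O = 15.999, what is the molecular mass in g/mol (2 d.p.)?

Molecular formula: C12H20O.
M = 12×12.011 + 20×1.008 + 1×15.999 = 180.29 g/mol.

180.29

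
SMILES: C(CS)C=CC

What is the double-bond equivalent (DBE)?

1

Molecular formula from the SMILES: C5H10S.
DoU = (2C + 2 + N − H − X)/2 = (2·5 + 2 + 0 − 10 − 0)/2 = 2/2 = 1.
(Structurally: 0 ring(s) + 1 π bond(s) = 1.)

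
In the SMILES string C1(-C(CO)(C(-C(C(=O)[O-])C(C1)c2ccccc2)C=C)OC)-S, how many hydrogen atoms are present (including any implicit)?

21

Hydrogens are implicit in SMILES; fill each atom to its normal valence:
  5 × C: 1 H each → 5
  5 × C (aromatic): 1 H each → 5
  3 × C: 2 H each → 6
  2 × C: no H
  2 × O: no H
  1 × C: 3 H
  1 × C (aromatic): no H
  1 × O: 1 H
  1 × O (charge -1): no H
  1 × S: 1 H
  Total hydrogens = 21.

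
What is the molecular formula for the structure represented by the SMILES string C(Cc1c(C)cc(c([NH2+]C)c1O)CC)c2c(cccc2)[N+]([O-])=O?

Heavy atoms from the SMILES: 18 C, 2 N, 3 O.
Implicit hydrogens by atom environment:
  7 × C (aromatic): no H
  5 × C (aromatic): 1 H each → 5
  3 × C: 3 H each → 9
  3 × C: 2 H each → 6
  1 × N (charge +1): 2 H
  1 × N (charge +1): no H
  1 × O: 1 H
  1 × O: no H
  1 × O (charge -1): no H
  Total hydrogens = 23.
Net charge +1.
Molecular formula: C18H23N2O3+

C18H23N2O3+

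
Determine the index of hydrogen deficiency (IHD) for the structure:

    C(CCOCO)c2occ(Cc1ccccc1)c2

Molecular formula from the SMILES: C15H18O3.
DoU = (2C + 2 + N − H − X)/2 = (2·15 + 2 + 0 − 18 − 0)/2 = 14/2 = 7.
(Structurally: 2 ring(s) + 5 π bond(s) = 7.)

7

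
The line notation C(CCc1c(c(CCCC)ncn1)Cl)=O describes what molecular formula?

C11H15ClN2O

Heavy atoms from the SMILES: 11 C, 1 Cl, 2 N, 1 O.
Implicit hydrogens by atom environment:
  5 × C: 2 H each → 10
  3 × C (aromatic): no H
  2 × N (aromatic): no H
  1 × C: 3 H
  1 × C (aromatic): 1 H
  1 × C: 1 H
  1 × Cl: no H
  1 × O: no H
  Total hydrogens = 15.
Molecular formula: C11H15ClN2O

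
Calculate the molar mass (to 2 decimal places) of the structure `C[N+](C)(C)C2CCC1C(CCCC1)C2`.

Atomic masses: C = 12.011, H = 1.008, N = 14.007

196.36

Molecular formula: C13H26N+.
M = 13×12.011 + 26×1.008 + 1×14.007 = 196.36 g/mol.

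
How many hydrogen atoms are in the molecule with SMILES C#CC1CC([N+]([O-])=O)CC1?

Hydrogens are implicit in SMILES; fill each atom to its normal valence:
  3 × C: 2 H each → 6
  3 × C: 1 H each → 3
  1 × C: no H
  1 × N (charge +1): no H
  1 × O: no H
  1 × O (charge -1): no H
  Total hydrogens = 9.

9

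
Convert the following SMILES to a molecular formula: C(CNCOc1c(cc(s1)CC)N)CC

Heavy atoms from the SMILES: 11 C, 2 N, 1 O, 1 S.
Implicit hydrogens by atom environment:
  5 × C: 2 H each → 10
  3 × C (aromatic): no H
  2 × C: 3 H each → 6
  1 × C (aromatic): 1 H
  1 × N: 2 H
  1 × N: 1 H
  1 × O: no H
  1 × S (aromatic): no H
  Total hydrogens = 20.
Molecular formula: C11H20N2OS

C11H20N2OS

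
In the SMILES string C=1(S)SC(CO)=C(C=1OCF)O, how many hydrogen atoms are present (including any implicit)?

Hydrogens are implicit in SMILES; fill each atom to its normal valence:
  4 × C (aromatic): no H
  2 × C: 2 H each → 4
  2 × O: 1 H each → 2
  1 × F: no H
  1 × O: no H
  1 × S: 1 H
  1 × S (aromatic): no H
  Total hydrogens = 7.

7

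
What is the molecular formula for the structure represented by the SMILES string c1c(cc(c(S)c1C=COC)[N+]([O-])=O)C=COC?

Heavy atoms from the SMILES: 12 C, 1 N, 4 O, 1 S.
Implicit hydrogens by atom environment:
  4 × C: 1 H each → 4
  4 × C (aromatic): no H
  3 × O: no H
  2 × C: 3 H each → 6
  2 × C (aromatic): 1 H each → 2
  1 × N (charge +1): no H
  1 × O (charge -1): no H
  1 × S: 1 H
  Total hydrogens = 13.
Molecular formula: C12H13NO4S

C12H13NO4S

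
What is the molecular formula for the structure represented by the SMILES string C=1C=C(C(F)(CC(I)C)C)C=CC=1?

Heavy atoms from the SMILES: 11 C, 1 F, 1 I.
Implicit hydrogens by atom environment:
  5 × C (aromatic): 1 H each → 5
  2 × C: 3 H each → 6
  1 × C: 2 H
  1 × C: 1 H
  1 × C: no H
  1 × C (aromatic): no H
  1 × F: no H
  1 × I: no H
  Total hydrogens = 14.
Molecular formula: C11H14FI

C11H14FI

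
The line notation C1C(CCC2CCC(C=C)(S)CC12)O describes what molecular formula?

C12H20OS

Heavy atoms from the SMILES: 12 C, 1 O, 1 S.
Implicit hydrogens by atom environment:
  7 × C: 2 H each → 14
  4 × C: 1 H each → 4
  1 × C: no H
  1 × O: 1 H
  1 × S: 1 H
  Total hydrogens = 20.
Molecular formula: C12H20OS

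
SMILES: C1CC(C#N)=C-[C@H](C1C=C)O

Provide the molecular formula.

C9H11NO

Heavy atoms from the SMILES: 9 C, 1 N, 1 O.
Implicit hydrogens by atom environment:
  4 × C: 1 H each → 4
  3 × C: 2 H each → 6
  2 × C: no H
  1 × N: no H
  1 × O: 1 H
  Total hydrogens = 11.
Molecular formula: C9H11NO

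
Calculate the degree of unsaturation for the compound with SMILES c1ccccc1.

4

Molecular formula from the SMILES: C6H6.
DoU = (2C + 2 + N − H − X)/2 = (2·6 + 2 + 0 − 6 − 0)/2 = 8/2 = 4.
(Structurally: 1 ring(s) + 3 π bond(s) = 4.)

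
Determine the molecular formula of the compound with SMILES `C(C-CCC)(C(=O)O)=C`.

C7H12O2

Heavy atoms from the SMILES: 7 C, 2 O.
Implicit hydrogens by atom environment:
  4 × C: 2 H each → 8
  2 × C: no H
  1 × C: 3 H
  1 × O: 1 H
  1 × O: no H
  Total hydrogens = 12.
Molecular formula: C7H12O2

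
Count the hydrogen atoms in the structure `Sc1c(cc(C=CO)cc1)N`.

Hydrogens are implicit in SMILES; fill each atom to its normal valence:
  3 × C (aromatic): 1 H each → 3
  3 × C (aromatic): no H
  2 × C: 1 H each → 2
  1 × N: 2 H
  1 × O: 1 H
  1 × S: 1 H
  Total hydrogens = 9.

9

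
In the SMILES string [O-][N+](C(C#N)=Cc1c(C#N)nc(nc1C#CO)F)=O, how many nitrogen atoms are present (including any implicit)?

5

The symbol for nitrogen appears 5 times in the SMILES.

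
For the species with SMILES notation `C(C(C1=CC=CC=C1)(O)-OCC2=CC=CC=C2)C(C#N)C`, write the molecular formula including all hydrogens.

C18H19NO2

Heavy atoms from the SMILES: 18 C, 1 N, 2 O.
Implicit hydrogens by atom environment:
  10 × C (aromatic): 1 H each → 10
  2 × C: 2 H each → 4
  2 × C: no H
  2 × C (aromatic): no H
  1 × C: 3 H
  1 × C: 1 H
  1 × N: no H
  1 × O: 1 H
  1 × O: no H
  Total hydrogens = 19.
Molecular formula: C18H19NO2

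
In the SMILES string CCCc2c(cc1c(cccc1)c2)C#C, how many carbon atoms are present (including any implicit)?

15

The symbol for carbon appears 15 times in the SMILES. Lowercase c denotes aromatic carbon and counts toward C.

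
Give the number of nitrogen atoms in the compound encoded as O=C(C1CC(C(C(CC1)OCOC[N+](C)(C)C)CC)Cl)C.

The symbol for nitrogen appears 1 time in the SMILES.

1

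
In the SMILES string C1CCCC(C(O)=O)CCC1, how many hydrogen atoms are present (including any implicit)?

Hydrogens are implicit in SMILES; fill each atom to its normal valence:
  7 × C: 2 H each → 14
  1 × C: 1 H
  1 × C: no H
  1 × O: 1 H
  1 × O: no H
  Total hydrogens = 16.

16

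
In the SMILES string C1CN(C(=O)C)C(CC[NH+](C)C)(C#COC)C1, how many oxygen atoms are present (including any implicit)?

2

The symbol for oxygen appears 2 times in the SMILES.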